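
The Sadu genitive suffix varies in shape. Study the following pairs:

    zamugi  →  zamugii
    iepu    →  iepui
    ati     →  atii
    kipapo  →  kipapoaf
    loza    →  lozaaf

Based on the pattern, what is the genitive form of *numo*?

numoaf

The alternation tracks the last vowel of the stem — -i when the last vowel of the stem is a high vowel (*zamugi*, *iepu*, *ati*); -af when the last vowel of the stem is a non-high vowel (*kipapo*, *loza*).
The last vowel of *numo* is /o/, which is a non-high vowel, so the suffix is -af, giving *numoaf*.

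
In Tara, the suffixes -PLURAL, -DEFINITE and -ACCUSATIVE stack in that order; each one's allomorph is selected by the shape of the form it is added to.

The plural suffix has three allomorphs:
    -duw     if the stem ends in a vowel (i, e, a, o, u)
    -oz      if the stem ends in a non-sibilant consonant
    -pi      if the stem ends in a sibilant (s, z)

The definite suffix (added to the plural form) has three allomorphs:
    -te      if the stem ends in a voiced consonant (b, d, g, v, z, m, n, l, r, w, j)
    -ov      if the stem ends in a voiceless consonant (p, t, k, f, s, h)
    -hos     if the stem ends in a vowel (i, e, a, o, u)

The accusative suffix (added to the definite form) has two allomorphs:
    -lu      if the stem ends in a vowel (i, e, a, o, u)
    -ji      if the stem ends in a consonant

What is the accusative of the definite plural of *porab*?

The final sound of *porab* is /b/, which is a non-sibilant consonant, so the plural suffix is -oz, giving *poraboz*.
Since the final sound of the plural form *poraboz* is /z/ (a voiced consonant), it takes -te, giving *porabozte*.
The definite form *porabozte*: final sound = /e/, a vowel → -lu → *poraboztelu*.

poraboztelu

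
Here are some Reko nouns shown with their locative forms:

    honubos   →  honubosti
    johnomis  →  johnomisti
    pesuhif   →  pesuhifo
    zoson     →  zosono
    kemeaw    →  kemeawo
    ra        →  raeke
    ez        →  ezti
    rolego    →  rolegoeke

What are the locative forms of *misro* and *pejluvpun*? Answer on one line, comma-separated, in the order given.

misroeke, pejluvpuno

The alternation tracks the final sound of the stem — -ti when the stem ends in a sibilant (*honubos*, *johnomis*, *ez*); -o when the stem ends in a non-sibilant consonant (*pesuhif*, *zoson*, *kemeaw*); -eke when the stem ends in a vowel (*ra*, *rolego*).
The final sound of *misro* is /o/, which is a vowel, so the suffix is -eke, giving *misroeke*.
The final sound of *pejluvpun* is /n/, which is a non-sibilant consonant, so the suffix is -o, giving *pejluvpuno*.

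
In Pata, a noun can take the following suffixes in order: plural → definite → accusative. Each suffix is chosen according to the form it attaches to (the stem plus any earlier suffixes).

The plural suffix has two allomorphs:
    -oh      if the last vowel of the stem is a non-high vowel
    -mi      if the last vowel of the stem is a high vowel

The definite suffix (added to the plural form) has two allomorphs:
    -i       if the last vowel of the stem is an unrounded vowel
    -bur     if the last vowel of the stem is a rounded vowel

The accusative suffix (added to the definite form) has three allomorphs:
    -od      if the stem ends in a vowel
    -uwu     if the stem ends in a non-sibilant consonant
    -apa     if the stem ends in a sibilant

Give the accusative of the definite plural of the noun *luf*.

*luf*: last vowel = /u/, a high vowel → -mi → *lufmi*.
The plural form *lufmi* — last vowel /i/ (an unrounded vowel) → -i → *lufmii*.
Since the final sound of the definite form *lufmii* is /i/ (a vowel), it takes -od, giving *lufmiiod*.

lufmiiod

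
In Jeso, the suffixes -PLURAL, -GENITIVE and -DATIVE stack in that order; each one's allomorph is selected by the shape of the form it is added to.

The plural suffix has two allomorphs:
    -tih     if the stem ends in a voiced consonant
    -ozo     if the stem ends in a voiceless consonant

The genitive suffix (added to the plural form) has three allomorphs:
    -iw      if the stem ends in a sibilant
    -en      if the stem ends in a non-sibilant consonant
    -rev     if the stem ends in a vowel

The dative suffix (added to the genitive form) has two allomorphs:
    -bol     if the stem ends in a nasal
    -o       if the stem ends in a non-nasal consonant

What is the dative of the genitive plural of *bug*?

bugtihenbol

*bug*: final consonant = /g/, voiced → -tih → *bugtih*.
The plural form *bugtih*: final sound = /h/, a non-sibilant consonant → -en → *bugtihen*.
The final consonant of the genitive form *bugtihen* is /n/, which is a nasal, so the dative suffix is -bol, giving *bugtihenbol*.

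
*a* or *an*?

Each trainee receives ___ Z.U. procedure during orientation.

a

The indefinite article is chosen by the initial *sound* of the following word, not its spelling.
The initialism *Z.U.* is read letter by letter; the first letter, Z, is pronounced /ziː/, which begins with a consonant sound.
So the article is *a*: Each trainee receives a Z.U. procedure during orientation.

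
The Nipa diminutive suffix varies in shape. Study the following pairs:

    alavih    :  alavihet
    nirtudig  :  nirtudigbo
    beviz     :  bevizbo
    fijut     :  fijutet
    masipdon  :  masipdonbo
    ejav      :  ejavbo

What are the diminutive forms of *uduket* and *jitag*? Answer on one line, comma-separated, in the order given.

uduketet, jitagbo

The suffix is conditioned by the final consonant: -et when the stem ends in a voiceless consonant (*alavih*, *fijut*); -bo when the stem ends in a voiced consonant (*nirtudig*, *beviz*, *masipdon*, *ejav*).
*uduket*: final consonant = /t/, voiceless → -et → *uduketet*.
*jitag* — final consonant /g/ (voiced) → -bo → *jitagbo*.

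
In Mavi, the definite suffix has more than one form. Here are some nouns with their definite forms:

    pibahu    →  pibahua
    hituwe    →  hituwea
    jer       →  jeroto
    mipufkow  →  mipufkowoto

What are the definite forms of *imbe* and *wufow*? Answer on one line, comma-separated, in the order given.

The suffix is conditioned by the final sound: -oto when the stem ends in a consonant (*jer*, *mipufkow*); -a when the stem ends in a vowel (*pibahu*, *hituwe*).
The final sound of *imbe* is /e/, which is a vowel, so the suffix is -a, giving *imbea*.
*wufow*: final sound = /w/, a consonant → -oto → *wufowoto*.

imbea, wufowoto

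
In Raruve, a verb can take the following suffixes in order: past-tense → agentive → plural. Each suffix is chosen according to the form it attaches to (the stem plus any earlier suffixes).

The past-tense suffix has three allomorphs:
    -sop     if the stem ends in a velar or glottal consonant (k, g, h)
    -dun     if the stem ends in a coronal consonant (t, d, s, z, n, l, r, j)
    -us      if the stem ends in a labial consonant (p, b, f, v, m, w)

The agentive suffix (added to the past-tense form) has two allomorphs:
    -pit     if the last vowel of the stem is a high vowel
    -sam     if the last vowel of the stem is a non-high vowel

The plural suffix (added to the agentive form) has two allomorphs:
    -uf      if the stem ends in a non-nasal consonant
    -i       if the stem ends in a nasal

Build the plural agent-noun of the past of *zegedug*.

*zegedug* — final consonant /g/ (velar/glottal) → -sop → *zegedugsop*.
The last vowel of the past-tense form *zegedugsop* is /o/, which is a non-high vowel, so the agentive suffix is -sam, giving *zegedugsopsam*.
The agentive form *zegedugsopsam*: final consonant = /m/, a nasal → -i → *zegedugsopsami*.

zegedugsopsami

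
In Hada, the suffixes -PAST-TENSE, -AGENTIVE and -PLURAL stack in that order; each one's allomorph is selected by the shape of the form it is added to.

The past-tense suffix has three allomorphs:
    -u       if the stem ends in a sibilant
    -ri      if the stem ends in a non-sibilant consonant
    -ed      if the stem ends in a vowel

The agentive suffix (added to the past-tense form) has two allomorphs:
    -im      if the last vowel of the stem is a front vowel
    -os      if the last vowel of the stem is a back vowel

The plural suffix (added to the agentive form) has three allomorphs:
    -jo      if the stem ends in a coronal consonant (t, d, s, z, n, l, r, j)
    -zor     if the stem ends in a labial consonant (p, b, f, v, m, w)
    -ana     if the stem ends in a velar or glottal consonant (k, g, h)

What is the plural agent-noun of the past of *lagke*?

lagkeedimzor

Since the final sound of *lagke* is /e/ (a vowel), it takes -ed, giving *lagkeed*.
Since the last vowel of the past-tense form *lagkeed* is /e/ (a front vowel), it takes -im, giving *lagkeedim*.
Since the final consonant of the agentive form *lagkeedim* is /m/ (labial), it takes -zor, giving *lagkeedimzor*.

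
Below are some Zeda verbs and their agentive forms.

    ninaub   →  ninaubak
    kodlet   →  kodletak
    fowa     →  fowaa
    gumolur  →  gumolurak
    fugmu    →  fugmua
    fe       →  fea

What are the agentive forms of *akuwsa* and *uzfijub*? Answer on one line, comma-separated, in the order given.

akuwsaa, uzfijubak

The alternation tracks the final sound of the stem — -ak when the stem ends in a consonant (*ninaub*, *kodlet*, *gumolur*); -a when the stem ends in a vowel (*fowa*, *fugmu*, *fe*).
*akuwsa* — final sound /a/ (a vowel) → -a → *akuwsaa*.
*uzfijub* — final sound /b/ (a consonant) → -ak → *uzfijubak*.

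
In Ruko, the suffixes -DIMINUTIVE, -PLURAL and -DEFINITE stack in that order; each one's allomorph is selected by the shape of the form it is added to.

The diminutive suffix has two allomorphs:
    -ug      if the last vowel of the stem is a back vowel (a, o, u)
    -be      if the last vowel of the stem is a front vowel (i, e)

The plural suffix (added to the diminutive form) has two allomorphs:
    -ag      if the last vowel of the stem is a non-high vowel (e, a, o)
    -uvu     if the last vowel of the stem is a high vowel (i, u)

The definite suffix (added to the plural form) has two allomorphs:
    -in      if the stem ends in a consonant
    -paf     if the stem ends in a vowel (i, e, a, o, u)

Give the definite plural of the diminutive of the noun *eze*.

Since the last vowel of *eze* is /e/ (a front vowel), it takes -be, giving *ezebe*.
Since the last vowel of the diminutive form *ezebe* is /e/ (a non-high vowel), it takes -ag, giving *ezebeag*.
The final sound of the plural form *ezebeag* is /g/, which is a consonant, so the definite suffix is -in, giving *ezebeagin*.

ezebeagin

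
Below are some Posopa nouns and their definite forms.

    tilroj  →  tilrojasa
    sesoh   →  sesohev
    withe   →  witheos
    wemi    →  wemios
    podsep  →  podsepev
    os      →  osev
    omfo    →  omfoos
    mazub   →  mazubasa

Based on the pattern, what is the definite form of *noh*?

The pattern is voicing of the final sound: -ev when the stem ends in a voiceless consonant (*sesoh*, *podsep*, *os*); -asa when the stem ends in a voiced consonant (*tilroj*, *mazub*); -os when the stem ends in a vowel (*withe*, *wemi*, *omfo*).
Since the final sound of *noh* is /h/ (a voiceless consonant), it takes -ev, giving *nohev*.

nohev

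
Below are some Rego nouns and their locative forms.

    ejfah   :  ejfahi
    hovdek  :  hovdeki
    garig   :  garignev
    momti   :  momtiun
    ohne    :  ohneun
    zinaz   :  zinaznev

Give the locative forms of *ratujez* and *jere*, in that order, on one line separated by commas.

The suffix is conditioned by the final sound: -i when the stem ends in a voiceless consonant (*ejfah*, *hovdek*); -nev when the stem ends in a voiced consonant (*garig*, *zinaz*); -un when the stem ends in a vowel (*momti*, *ohne*).
*ratujez* — final sound /z/ (a voiced consonant) → -nev → *ratujeznev*.
*jere* — final sound /e/ (a vowel) → -un → *jereun*.

ratujeznev, jereun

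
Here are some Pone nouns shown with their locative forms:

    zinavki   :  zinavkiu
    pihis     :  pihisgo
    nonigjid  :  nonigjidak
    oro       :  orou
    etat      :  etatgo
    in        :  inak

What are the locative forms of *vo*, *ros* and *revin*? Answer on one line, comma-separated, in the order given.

The suffix is conditioned by the final sound: -go when the stem ends in a voiceless consonant (*pihis*, *etat*); -ak when the stem ends in a voiced consonant (*nonigjid*, *in*); -u when the stem ends in a vowel (*zinavki*, *oro*).
*vo*: final sound = /o/, a vowel → -u → *vou*.
*ros*: final sound = /s/, a voiceless consonant → -go → *rosgo*.
The final sound of *revin* is /n/, which is a voiced consonant, so the suffix is -ak, giving *revinak*.

vou, rosgo, revinak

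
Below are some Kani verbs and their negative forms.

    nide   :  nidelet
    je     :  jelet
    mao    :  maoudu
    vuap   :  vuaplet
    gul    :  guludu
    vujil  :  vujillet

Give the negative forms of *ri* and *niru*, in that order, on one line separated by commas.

Looking at the last vowel of each stem: -udu when the last vowel of the stem is a rounded vowel (*mao*, *gul*); -let when the last vowel of the stem is an unrounded vowel (*nide*, *je*, *vuap*, *vujil*).
Since the last vowel of *ri* is /i/ (an unrounded vowel), it takes -let, giving *rilet*.
The last vowel of *niru* is /u/, which is a rounded vowel, so the suffix is -udu, giving *niruudu*.

rilet, niruudu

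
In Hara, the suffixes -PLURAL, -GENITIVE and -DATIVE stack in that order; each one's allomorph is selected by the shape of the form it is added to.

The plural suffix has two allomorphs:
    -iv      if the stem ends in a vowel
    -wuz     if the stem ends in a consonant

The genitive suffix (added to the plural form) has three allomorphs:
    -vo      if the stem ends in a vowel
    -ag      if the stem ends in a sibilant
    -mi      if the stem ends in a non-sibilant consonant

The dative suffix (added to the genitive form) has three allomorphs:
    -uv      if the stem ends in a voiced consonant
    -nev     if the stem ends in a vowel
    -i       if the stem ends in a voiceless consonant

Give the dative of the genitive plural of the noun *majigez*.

majigezwuzaguv

The final sound of *majigez* is /z/, which is a consonant, so the plural suffix is -wuz, giving *majigezwuz*.
The final sound of the plural form *majigezwuz* is /z/, which is a sibilant, so the genitive suffix is -ag, giving *majigezwuzag*.
Since the final sound of the genitive form *majigezwuzag* is /g/ (a voiced consonant), it takes -uv, giving *majigezwuzaguv*.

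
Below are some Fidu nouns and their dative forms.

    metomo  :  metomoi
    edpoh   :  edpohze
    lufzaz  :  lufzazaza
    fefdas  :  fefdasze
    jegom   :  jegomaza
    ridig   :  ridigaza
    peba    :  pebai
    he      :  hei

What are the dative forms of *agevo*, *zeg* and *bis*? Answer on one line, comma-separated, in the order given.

agevoi, zegaza, bisze

The pattern is voicing of the final sound: -ze when the stem ends in a voiceless consonant (*edpoh*, *fefdas*); -aza when the stem ends in a voiced consonant (*lufzaz*, *jegom*, *ridig*); -i when the stem ends in a vowel (*metomo*, *peba*, *he*).
The final sound of *agevo* is /o/, which is a vowel, so the suffix is -i, giving *agevoi*.
The final sound of *zeg* is /g/, which is a voiced consonant, so the suffix is -aza, giving *zegaza*.
The final sound of *bis* is /s/, which is a voiceless consonant, so the suffix is -ze, giving *bisze*.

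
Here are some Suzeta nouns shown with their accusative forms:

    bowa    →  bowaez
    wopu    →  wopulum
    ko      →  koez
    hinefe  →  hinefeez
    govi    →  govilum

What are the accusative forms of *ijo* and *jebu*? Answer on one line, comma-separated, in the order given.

ijoez, jebulum

The alternation tracks the last vowel of the stem — -lum when the last vowel of the stem is a high vowel (*wopu*, *govi*); -ez when the last vowel of the stem is a non-high vowel (*bowa*, *ko*, *hinefe*).
The last vowel of *ijo* is /o/, which is a non-high vowel, so the suffix is -ez, giving *ijoez*.
Since the last vowel of *jebu* is /u/ (a high vowel), it takes -lum, giving *jebulum*.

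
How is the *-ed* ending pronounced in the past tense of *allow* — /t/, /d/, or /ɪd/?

The stem *allow* ends in a voiced sound other than /d/.
The -ed suffix is realized as /ɪd/ after /t, d/; as /t/ after other voiceless consonants; and as /d/ after other voiced sounds.
So -ed on *allow* is pronounced /d/.

/d/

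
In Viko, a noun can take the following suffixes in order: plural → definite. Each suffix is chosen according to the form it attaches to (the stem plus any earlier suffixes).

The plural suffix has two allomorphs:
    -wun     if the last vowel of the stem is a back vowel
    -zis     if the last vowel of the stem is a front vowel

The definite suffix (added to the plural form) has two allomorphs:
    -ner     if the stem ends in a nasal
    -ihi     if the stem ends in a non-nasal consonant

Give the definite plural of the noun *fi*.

*fi*: last vowel = /i/, a front vowel → -zis → *fizis*.
Since the final consonant of the plural form *fizis* is /s/ (non-nasal), it takes -ihi, giving *fizisihi*.

fizisihi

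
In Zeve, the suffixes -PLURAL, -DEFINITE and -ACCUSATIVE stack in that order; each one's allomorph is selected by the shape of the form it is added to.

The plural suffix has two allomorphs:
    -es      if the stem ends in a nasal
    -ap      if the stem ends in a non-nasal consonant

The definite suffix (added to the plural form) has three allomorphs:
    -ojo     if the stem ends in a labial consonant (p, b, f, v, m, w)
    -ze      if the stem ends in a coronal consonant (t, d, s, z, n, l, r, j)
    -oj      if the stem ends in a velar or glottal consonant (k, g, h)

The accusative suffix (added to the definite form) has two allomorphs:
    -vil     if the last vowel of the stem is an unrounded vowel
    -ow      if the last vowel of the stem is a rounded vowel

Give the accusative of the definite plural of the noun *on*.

oneszevil

*on* — final consonant /n/ (a nasal) → -es → *ones*.
The final consonant of the plural form *ones* is /s/, which is coronal, so the definite suffix is -ze, giving *onesze*.
Since the last vowel of the definite form *onesze* is /e/ (an unrounded vowel), it takes -vil, giving *oneszevil*.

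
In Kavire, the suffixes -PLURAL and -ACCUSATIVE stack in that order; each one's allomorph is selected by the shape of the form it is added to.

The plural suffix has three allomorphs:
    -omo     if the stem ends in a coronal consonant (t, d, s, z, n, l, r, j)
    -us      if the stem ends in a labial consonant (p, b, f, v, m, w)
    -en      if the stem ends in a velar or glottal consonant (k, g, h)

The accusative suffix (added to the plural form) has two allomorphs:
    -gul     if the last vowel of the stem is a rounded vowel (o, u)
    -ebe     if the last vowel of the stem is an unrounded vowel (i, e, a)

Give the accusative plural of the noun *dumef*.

*dumef*: final consonant = /f/, labial → -us → *dumefus*.
Since the last vowel of the plural form *dumefus* is /u/ (a rounded vowel), it takes -gul, giving *dumefusgul*.

dumefusgul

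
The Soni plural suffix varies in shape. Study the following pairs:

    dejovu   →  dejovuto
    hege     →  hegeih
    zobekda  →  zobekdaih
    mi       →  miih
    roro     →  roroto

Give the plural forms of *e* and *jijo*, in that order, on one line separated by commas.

eih, jijoto

The pattern is rounding harmony: -to when the last vowel of the stem is a rounded vowel (*dejovu*, *roro*); -ih when the last vowel of the stem is an unrounded vowel (*hege*, *zobekda*, *mi*).
*e*: last vowel = /e/, an unrounded vowel → -ih → *eih*.
Since the last vowel of *jijo* is /o/ (a rounded vowel), it takes -to, giving *jijoto*.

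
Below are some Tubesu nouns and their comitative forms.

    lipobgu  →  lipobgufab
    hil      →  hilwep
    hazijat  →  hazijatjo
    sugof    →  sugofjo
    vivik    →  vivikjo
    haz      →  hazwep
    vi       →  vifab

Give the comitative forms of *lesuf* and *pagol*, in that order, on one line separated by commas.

lesufjo, pagolwep

The suffix is conditioned by the final sound: -jo when the stem ends in a voiceless consonant (*hazijat*, *sugof*, *vivik*); -wep when the stem ends in a voiced consonant (*hil*, *haz*); -fab when the stem ends in a vowel (*lipobgu*, *vi*).
*lesuf* — final sound /f/ (a voiceless consonant) → -jo → *lesufjo*.
Since the final sound of *pagol* is /l/ (a voiced consonant), it takes -wep, giving *pagolwep*.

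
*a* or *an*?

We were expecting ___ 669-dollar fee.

The indefinite article is chosen by the initial *sound* of the following word, not its spelling.
The number *669* is spoken "six hundred …", beginning with /sɪks/ — a consonant sound.
So the article is *a*: We were expecting a 669-dollar fee.

a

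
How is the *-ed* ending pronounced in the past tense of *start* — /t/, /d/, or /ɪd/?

The stem *start* ends in /t/ or /d/.
The -ed suffix is realized as /ɪd/ after /t, d/; as /t/ after other voiceless consonants; and as /d/ after other voiced sounds.
So -ed on *start* is pronounced /ɪd/.

/ɪd/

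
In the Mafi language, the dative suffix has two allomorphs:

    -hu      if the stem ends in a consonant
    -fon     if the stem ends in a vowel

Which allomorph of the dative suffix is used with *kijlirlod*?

-hu

*kijlirlod*: final sound = /d/, a consonant → -hu.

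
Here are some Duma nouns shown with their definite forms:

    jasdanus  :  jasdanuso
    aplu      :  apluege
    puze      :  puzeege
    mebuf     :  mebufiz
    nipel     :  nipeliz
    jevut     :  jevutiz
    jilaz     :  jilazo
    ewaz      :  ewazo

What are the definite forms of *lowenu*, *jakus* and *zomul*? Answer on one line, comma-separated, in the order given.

lowenuege, jakuso, zomuliz

The suffix is conditioned by the final sound: -o when the stem ends in a sibilant (*jasdanus*, *jilaz*, *ewaz*); -iz when the stem ends in a non-sibilant consonant (*mebuf*, *nipel*, *jevut*); -ege when the stem ends in a vowel (*aplu*, *puze*).
*lowenu*: final sound = /u/, a vowel → -ege → *lowenuege*.
The final sound of *jakus* is /s/, which is a sibilant, so the suffix is -o, giving *jakuso*.
*zomul* — final sound /l/ (a non-sibilant consonant) → -iz → *zomuliz*.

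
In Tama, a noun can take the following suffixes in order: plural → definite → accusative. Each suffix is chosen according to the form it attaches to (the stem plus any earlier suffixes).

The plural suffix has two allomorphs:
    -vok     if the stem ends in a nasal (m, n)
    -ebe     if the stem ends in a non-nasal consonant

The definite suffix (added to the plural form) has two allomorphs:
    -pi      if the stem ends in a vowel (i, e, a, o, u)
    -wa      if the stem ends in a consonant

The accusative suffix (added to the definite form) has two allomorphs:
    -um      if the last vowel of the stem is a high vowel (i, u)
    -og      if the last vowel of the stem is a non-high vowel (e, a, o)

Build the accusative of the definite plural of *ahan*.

*ahan* — final consonant /n/ (a nasal) → -vok → *ahanvok*.
The plural form *ahanvok* — final sound /k/ (a consonant) → -wa → *ahanvokwa*.
The last vowel of the definite form *ahanvokwa* is /a/, which is a non-high vowel, so the accusative suffix is -og, giving *ahanvokwaog*.

ahanvokwaog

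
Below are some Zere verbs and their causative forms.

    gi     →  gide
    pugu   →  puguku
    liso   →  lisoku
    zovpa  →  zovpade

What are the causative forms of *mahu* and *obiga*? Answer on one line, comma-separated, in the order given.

The alternation tracks the last vowel of the stem — -ku when the last vowel of the stem is a rounded vowel (*pugu*, *liso*); -de when the last vowel of the stem is an unrounded vowel (*gi*, *zovpa*).
*mahu*: last vowel = /u/, a rounded vowel → -ku → *mahuku*.
The last vowel of *obiga* is /a/, which is an unrounded vowel, so the suffix is -de, giving *obigade*.

mahuku, obigade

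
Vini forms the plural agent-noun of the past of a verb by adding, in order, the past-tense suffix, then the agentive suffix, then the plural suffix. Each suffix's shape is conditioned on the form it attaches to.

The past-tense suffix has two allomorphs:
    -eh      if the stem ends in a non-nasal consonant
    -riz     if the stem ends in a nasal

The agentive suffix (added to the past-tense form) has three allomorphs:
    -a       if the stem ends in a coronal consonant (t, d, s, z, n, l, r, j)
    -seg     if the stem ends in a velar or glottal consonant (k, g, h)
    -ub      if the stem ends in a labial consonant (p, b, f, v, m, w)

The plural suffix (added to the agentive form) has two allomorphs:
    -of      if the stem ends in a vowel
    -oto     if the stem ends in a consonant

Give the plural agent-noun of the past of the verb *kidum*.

*kidum*: final consonant = /m/, a nasal → -riz → *kidumriz*.
The past-tense form *kidumriz* — final consonant /z/ (coronal) → -a → *kidumriza*.
The agentive form *kidumriza* — final sound /a/ (a vowel) → -of → *kidumrizaof*.

kidumrizaof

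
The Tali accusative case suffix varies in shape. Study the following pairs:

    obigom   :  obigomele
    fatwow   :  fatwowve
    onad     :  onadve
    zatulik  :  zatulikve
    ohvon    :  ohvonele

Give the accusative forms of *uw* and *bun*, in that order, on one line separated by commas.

uwve, bunele

The alternation tracks the final consonant of the stem — -ele when the stem ends in a nasal (*obigom*, *ohvon*); -ve when the stem ends in a non-nasal consonant (*fatwow*, *onad*, *zatulik*).
*uw*: final consonant = /w/, non-nasal → -ve → *uwve*.
Since the final consonant of *bun* is /n/ (a nasal), it takes -ele, giving *bunele*.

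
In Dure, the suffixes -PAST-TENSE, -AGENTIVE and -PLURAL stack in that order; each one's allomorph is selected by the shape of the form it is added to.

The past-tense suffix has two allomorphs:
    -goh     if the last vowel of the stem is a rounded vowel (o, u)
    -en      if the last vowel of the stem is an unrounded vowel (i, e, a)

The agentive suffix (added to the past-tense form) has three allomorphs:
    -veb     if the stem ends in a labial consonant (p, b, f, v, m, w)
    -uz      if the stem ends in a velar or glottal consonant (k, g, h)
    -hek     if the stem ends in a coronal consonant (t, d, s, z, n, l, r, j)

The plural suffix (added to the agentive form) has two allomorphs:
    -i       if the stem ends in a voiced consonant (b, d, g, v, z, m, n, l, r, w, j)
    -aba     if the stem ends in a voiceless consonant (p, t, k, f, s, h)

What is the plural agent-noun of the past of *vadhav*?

vadhavenhekaba

Since the last vowel of *vadhav* is /a/ (an unrounded vowel), it takes -en, giving *vadhaven*.
The past-tense form *vadhaven* — final consonant /n/ (coronal) → -hek → *vadhavenhek*.
The agentive form *vadhavenhek* — final consonant /k/ (voiceless) → -aba → *vadhavenhekaba*.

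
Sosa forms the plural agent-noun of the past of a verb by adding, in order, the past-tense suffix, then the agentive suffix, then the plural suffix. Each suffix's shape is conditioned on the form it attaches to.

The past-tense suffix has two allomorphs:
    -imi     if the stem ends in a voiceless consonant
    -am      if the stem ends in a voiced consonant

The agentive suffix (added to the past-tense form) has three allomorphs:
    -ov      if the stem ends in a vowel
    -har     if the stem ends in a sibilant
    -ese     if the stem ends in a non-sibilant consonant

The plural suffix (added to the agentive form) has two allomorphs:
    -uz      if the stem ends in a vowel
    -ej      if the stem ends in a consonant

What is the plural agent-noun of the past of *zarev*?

*zarev*: final consonant = /v/, voiced → -am → *zarevam*.
Since the final sound of the past-tense form *zarevam* is /m/ (a non-sibilant consonant), it takes -ese, giving *zarevamese*.
The agentive form *zarevamese*: final sound = /e/, a vowel → -uz → *zarevameseuz*.

zarevameseuz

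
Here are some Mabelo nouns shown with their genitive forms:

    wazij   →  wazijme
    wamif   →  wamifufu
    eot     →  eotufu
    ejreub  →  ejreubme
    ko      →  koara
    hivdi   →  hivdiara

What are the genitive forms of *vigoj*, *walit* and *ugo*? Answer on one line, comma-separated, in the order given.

vigojme, walitufu, ugoara

The suffix is conditioned by the final sound: -ufu when the stem ends in a voiceless consonant (*wamif*, *eot*); -me when the stem ends in a voiced consonant (*wazij*, *ejreub*); -ara when the stem ends in a vowel (*ko*, *hivdi*).
The final sound of *vigoj* is /j/, which is a voiced consonant, so the suffix is -me, giving *vigojme*.
*walit* — final sound /t/ (a voiceless consonant) → -ufu → *walitufu*.
*ugo*: final sound = /o/, a vowel → -ara → *ugoara*.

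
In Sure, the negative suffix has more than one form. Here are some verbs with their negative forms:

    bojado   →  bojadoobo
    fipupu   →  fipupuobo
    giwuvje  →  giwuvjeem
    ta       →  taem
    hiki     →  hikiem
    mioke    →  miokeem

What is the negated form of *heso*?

The alternation tracks the last vowel of the stem — -obo when the last vowel of the stem is a rounded vowel (*bojado*, *fipupu*); -em when the last vowel of the stem is an unrounded vowel (*giwuvje*, *ta*, *hiki*, *mioke*).
The last vowel of *heso* is /o/, which is a rounded vowel, so the suffix is -obo, giving *hesoobo*.

hesoobo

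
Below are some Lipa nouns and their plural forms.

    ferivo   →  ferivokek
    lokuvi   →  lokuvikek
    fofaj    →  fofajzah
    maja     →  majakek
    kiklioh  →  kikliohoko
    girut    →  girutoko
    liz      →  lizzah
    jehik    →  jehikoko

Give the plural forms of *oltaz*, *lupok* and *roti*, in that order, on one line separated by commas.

The suffix is conditioned by the final sound: -oko when the stem ends in a voiceless consonant (*kiklioh*, *girut*, *jehik*); -zah when the stem ends in a voiced consonant (*fofaj*, *liz*); -kek when the stem ends in a vowel (*ferivo*, *lokuvi*, *maja*).
Since the final sound of *oltaz* is /z/ (a voiced consonant), it takes -zah, giving *oltazzah*.
Since the final sound of *lupok* is /k/ (a voiceless consonant), it takes -oko, giving *lupokoko*.
*roti*: final sound = /i/, a vowel → -kek → *rotikek*.

oltazzah, lupokoko, rotikek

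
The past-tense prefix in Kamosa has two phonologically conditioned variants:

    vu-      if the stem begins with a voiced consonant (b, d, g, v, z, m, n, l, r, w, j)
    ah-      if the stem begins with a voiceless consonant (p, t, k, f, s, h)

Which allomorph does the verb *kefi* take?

ah-

Since the first consonant of *kefi* is /k/ (voiceless), it takes ah-.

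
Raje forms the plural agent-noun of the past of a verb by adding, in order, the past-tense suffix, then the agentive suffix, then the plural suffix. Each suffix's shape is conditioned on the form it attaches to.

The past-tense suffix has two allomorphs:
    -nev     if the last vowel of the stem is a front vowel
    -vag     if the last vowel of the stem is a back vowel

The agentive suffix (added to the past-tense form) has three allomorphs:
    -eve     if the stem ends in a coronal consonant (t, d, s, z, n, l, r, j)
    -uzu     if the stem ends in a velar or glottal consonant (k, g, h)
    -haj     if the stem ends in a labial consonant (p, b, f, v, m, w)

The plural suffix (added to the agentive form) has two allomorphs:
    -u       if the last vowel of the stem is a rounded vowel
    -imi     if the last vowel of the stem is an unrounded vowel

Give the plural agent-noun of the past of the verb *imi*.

The last vowel of *imi* is /i/, which is a front vowel, so the past-tense suffix is -nev, giving *iminev*.
The final consonant of the past-tense form *iminev* is /v/, which is labial, so the agentive suffix is -haj, giving *iminevhaj*.
The last vowel of the agentive form *iminevhaj* is /a/, which is an unrounded vowel, so the plural suffix is -imi, giving *iminevhajimi*.

iminevhajimi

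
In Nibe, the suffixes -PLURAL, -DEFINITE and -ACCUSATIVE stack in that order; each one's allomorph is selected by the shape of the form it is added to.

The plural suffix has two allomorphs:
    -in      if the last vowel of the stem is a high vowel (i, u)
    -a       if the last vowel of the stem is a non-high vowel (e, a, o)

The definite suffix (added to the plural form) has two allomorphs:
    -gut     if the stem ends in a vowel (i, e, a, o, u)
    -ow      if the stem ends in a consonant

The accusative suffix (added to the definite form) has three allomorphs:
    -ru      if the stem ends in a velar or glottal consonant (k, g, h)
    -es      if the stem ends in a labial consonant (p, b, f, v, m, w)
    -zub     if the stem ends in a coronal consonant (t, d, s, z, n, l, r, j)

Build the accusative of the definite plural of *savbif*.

The last vowel of *savbif* is /i/, which is a high vowel, so the plural suffix is -in, giving *savbifin*.
The plural form *savbifin* — final sound /n/ (a consonant) → -ow → *savbifinow*.
The definite form *savbifinow* — final consonant /w/ (labial) → -es → *savbifinowes*.

savbifinowes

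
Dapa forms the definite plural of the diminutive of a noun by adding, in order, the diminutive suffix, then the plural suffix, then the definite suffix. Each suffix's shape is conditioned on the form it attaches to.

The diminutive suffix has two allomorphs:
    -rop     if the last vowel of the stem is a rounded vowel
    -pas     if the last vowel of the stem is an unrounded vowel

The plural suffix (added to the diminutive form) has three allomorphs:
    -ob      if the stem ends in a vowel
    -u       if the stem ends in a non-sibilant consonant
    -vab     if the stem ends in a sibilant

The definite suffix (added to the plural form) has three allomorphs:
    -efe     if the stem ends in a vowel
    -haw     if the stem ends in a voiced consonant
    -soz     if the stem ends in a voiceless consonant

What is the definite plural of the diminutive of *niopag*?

*niopag* — last vowel /a/ (an unrounded vowel) → -pas → *niopagpas*.
Since the final sound of the diminutive form *niopagpas* is /s/ (a sibilant), it takes -vab, giving *niopagpasvab*.
The plural form *niopagpasvab*: final sound = /b/, a voiced consonant → -haw → *niopagpasvabhaw*.

niopagpasvabhaw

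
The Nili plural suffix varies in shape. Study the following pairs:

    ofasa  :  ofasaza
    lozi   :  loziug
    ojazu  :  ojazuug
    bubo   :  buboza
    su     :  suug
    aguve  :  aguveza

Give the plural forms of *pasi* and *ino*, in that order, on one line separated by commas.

pasiug, inoza

The suffix is conditioned by the last vowel: -ug when the last vowel of the stem is a high vowel (*lozi*, *ojazu*, *su*); -za when the last vowel of the stem is a non-high vowel (*ofasa*, *bubo*, *aguve*).
The last vowel of *pasi* is /i/, which is a high vowel, so the suffix is -ug, giving *pasiug*.
*ino* — last vowel /o/ (a non-high vowel) → -za → *inoza*.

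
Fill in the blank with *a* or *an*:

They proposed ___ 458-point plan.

a

The indefinite article is chosen by the initial *sound* of the following word, not its spelling.
The number *458* is spoken "four hundred …", beginning with /fɔr/ — a consonant sound.
So the article is *a*: They proposed a 458-point plan.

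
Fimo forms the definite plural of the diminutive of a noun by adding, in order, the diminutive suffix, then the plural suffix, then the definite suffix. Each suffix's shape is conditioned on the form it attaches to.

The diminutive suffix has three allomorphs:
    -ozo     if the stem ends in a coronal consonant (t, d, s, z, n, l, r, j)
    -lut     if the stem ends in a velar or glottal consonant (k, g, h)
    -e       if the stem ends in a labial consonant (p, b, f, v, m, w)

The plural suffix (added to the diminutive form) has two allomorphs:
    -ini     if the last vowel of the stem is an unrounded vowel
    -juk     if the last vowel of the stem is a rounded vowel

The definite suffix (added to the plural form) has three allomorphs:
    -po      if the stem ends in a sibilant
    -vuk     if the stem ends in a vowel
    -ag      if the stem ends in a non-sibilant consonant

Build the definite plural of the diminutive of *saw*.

*saw* — final consonant /w/ (labial) → -e → *sawe*.
The diminutive form *sawe* — last vowel /e/ (an unrounded vowel) → -ini → *saweini*.
The final sound of the plural form *saweini* is /i/, which is a vowel, so the definite suffix is -vuk, giving *saweinivuk*.

saweinivuk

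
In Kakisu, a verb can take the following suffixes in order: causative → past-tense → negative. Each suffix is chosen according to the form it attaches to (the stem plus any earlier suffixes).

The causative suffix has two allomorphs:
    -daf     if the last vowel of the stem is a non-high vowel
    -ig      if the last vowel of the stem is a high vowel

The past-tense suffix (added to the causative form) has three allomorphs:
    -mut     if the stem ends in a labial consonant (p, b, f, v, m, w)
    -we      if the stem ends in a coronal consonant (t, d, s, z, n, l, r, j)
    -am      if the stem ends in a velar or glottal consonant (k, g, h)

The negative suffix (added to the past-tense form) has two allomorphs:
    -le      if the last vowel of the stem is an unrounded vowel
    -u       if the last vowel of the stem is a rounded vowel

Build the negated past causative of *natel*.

nateldafmutu

The last vowel of *natel* is /e/, which is a non-high vowel, so the causative suffix is -daf, giving *nateldaf*.
The causative form *nateldaf*: final consonant = /f/, labial → -mut → *nateldafmut*.
The past-tense form *nateldafmut*: last vowel = /u/, a rounded vowel → -u → *nateldafmutu*.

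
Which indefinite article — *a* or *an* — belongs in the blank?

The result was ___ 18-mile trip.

The indefinite article is chosen by the initial *sound* of the following word, not its spelling.
The number *18* is spoken "eighteen", beginning with /ˌeɪˈtiːn/ — a vowel sound.
So the article is *an*: The result was an 18-mile trip.

an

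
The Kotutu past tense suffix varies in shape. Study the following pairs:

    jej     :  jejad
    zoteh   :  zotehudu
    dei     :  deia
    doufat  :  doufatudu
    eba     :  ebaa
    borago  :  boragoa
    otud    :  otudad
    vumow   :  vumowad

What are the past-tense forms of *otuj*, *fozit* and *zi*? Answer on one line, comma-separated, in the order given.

otujad, fozitudu, zia

Looking at the final sound of each stem: -udu when the stem ends in a voiceless consonant (*zoteh*, *doufat*); -ad when the stem ends in a voiced consonant (*jej*, *otud*, *vumow*); -a when the stem ends in a vowel (*dei*, *eba*, *borago*).
The final sound of *otuj* is /j/, which is a voiced consonant, so the suffix is -ad, giving *otujad*.
The final sound of *fozit* is /t/, which is a voiceless consonant, so the suffix is -udu, giving *fozitudu*.
Since the final sound of *zi* is /i/ (a vowel), it takes -a, giving *zia*.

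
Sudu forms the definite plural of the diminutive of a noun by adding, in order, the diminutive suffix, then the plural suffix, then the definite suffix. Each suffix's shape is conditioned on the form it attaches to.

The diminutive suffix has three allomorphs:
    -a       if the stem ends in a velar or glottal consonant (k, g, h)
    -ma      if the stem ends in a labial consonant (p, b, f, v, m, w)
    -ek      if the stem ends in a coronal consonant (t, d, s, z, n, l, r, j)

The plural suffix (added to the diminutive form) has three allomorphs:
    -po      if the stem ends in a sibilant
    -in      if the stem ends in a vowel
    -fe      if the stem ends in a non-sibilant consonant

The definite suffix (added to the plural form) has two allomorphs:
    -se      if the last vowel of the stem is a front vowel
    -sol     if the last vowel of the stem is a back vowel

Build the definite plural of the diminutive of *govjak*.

govjakainse

The final consonant of *govjak* is /k/, which is velar/glottal, so the diminutive suffix is -a, giving *govjaka*.
The diminutive form *govjaka* — final sound /a/ (a vowel) → -in → *govjakain*.
The plural form *govjakain* — last vowel /i/ (a front vowel) → -se → *govjakainse*.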